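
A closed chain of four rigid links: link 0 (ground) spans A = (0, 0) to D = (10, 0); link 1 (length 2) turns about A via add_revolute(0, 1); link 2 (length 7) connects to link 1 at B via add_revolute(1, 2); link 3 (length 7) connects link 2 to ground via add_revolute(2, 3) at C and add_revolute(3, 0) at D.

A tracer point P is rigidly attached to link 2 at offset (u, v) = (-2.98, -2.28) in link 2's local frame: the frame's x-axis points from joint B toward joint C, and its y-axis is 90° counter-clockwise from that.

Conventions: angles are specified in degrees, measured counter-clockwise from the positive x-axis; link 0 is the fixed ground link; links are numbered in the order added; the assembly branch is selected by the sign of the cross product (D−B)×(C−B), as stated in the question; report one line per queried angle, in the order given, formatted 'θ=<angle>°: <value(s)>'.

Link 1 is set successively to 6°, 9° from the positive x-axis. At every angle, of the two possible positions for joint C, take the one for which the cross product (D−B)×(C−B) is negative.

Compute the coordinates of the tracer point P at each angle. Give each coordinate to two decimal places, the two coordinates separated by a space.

A=(0,0), D=(10.00,0)
θ=6°: B = A + 2.00·(cos6°, sin6°) = (1.9890, 0.2091)
θ=6°: |BD| = 8.0137
θ=6°: circle(B,7.00) ∩ circle(D,7.00): a=4.0068, h=5.7398
θ=6°:   candidates: C₊=(6.1443,5.8424) cross=45.997; C₋=(5.8448,-5.6333) cross=-45.997
θ=6°:   branch - wants cross < 0 → take C=(5.8448,-5.6333) (cross=-45.997)
θ=6°: ex = (C−B)/|BC| = (0.5508,-0.8346); ey = (0.8346,0.5508)
θ=6°: P = B + -2.98·ex + -2.28·ey = (-1.5553,1.4404)
θ=9°: B = A + 2.00·(cos9°, sin9°) = (1.9754, 0.3129)
θ=9°: |BD| = 8.0307
θ=9°: circle(B,7.00) ∩ circle(D,7.00): a=4.0154, h=5.7338
θ=9°:   candidates: C₊=(6.2111,5.8859) cross=46.047; C₋=(5.7643,-5.5730) cross=-46.047
θ=9°:   branch - wants cross < 0 → take C=(5.7643,-5.5730) (cross=-46.047)
θ=9°: ex = (C−B)/|BC| = (0.5413,-0.8408); ey = (0.8408,0.5413)
θ=9°: P = B + -2.98·ex + -2.28·ey = (-1.5548,1.5845)

θ=6°: -1.56 1.44
θ=9°: -1.55 1.58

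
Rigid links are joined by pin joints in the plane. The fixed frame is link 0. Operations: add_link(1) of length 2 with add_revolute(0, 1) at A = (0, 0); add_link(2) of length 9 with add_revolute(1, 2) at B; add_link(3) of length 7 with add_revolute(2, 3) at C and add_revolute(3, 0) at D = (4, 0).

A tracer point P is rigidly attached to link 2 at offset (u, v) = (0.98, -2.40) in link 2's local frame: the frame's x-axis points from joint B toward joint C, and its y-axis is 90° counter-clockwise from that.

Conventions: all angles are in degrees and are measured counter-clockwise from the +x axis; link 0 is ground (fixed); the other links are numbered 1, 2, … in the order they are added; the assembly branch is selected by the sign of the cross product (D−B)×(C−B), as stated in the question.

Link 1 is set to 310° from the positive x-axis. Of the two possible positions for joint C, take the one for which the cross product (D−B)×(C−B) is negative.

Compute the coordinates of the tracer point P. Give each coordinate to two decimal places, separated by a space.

A=(0,0), D=(4.00,0)
B = A + 2.00·(cos310°, sin310°) = (1.2856, -1.5321)
|BD| = 3.1170
circle(B,9.00) ∩ circle(D,7.00): a=6.6917, h=6.0184
  candidates: C₊=(4.1548,6.9983) cross=18.759; C₋=(10.0713,-3.4841) cross=-18.759
  branch - wants cross < 0 → take C=(10.0713,-3.4841) (cross=-18.759)
ex = (C−B)/|BC| = (0.9762,-0.2169); ey = (0.2169,0.9762)
P = B + 0.98·ex + -2.40·ey = (1.7217,-4.0875)

1.72 -4.09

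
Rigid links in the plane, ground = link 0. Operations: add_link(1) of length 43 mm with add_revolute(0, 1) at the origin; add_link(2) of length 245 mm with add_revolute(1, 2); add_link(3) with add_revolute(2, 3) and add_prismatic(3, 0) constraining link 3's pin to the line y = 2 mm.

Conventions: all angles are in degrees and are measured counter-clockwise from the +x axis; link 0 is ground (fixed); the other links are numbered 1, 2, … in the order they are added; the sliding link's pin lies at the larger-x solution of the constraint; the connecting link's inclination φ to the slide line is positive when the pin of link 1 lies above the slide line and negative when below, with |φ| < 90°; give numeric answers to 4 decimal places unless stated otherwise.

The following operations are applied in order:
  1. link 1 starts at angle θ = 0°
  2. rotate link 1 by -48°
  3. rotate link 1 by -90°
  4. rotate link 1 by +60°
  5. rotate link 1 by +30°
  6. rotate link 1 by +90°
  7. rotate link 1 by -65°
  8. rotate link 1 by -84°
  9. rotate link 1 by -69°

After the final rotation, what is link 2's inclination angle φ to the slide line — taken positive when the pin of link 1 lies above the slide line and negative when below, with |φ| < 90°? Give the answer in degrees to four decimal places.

geometry: r = 43 mm, L = 245 mm, e = 2 mm; θ starts at 0°
rotate link 1 by -48°: θ ← 0° -48° = -48°
rotate link 1 by -90°: θ ← -48° -90° = -138°
rotate link 1 by +60°: θ ← -138° +60° = -78°
rotate link 1 by +30°: θ ← -78° +30° = -48°
rotate link 1 by +90°: θ ← -48° +90° = 42°
rotate link 1 by -65°: θ ← 42° -65° = -23°
rotate link 1 by -84°: θ ← -23° -84° = -107°
rotate link 1 by -69°: θ ← -107° -69° = -176°
h = r sin θ − e = -2.999528 − 2 = -4.999528
sin φ = h / L = -4.999528 / 245 = -0.02040624
φ = arcsin(-0.02040624) = -1.169272°

-1.1693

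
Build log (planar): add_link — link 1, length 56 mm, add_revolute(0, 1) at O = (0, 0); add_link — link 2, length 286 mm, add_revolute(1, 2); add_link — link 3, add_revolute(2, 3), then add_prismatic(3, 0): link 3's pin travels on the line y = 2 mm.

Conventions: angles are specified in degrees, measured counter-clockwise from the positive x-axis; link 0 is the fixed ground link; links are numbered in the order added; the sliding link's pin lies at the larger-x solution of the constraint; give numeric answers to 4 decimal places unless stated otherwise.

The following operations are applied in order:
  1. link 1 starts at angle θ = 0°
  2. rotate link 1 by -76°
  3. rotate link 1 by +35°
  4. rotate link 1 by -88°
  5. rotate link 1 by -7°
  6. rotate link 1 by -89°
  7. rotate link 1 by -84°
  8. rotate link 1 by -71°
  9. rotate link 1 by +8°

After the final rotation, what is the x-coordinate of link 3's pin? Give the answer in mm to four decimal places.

geometry: r = 56 mm, L = 286 mm, e = 2 mm; θ starts at 0°
rotate link 1 by -76°: θ ← 0° -76° = -76°
rotate link 1 by +35°: θ ← -76° +35° = -41°
rotate link 1 by -88°: θ ← -41° -88° = -129°
rotate link 1 by -7°: θ ← -129° -7° = -136°
rotate link 1 by -89°: θ ← -136° -89° = -225°
rotate link 1 by -84°: θ ← -225° -84° = -309°
rotate link 1 by -71°: θ ← -309° -71° = -380°
rotate link 1 by +8°: θ ← -380° +8° = -372°
crank pin P = (r cos θ, r sin θ) = (54.776266, -11.643055)
h = r sin θ − e = -11.643055 − 2 = -13.643055
x = r cos θ + √(L² − h²) = 54.776266 + 285.674407 = 340.450673

340.4507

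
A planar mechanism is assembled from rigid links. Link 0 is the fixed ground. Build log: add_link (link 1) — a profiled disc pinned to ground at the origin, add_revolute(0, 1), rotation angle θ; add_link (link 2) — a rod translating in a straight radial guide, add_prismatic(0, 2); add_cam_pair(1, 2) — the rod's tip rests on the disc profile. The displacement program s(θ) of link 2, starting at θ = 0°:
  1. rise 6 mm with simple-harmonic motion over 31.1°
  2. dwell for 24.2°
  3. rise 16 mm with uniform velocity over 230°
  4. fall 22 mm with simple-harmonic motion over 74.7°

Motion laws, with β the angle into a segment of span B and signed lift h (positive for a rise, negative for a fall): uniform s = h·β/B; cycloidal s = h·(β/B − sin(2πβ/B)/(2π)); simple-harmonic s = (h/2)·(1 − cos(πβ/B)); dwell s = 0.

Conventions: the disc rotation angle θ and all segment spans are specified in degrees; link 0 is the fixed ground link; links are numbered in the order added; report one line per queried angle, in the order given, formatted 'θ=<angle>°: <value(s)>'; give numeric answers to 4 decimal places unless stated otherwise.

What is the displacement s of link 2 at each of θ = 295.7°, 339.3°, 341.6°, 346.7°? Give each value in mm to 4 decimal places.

seg 1 [0°–31.1°] simple-harmonic, h=6: full span → s += 6 → s = 6.0000
seg 2 [31.1°–55.3°] dwell: s stays 6.0000
seg 3 [55.3°–285.3°] uniform, h=16: full span → s += 16 → s = 22.0000
seg 4 [285.3°–360°] simple-harmonic, h=-22: θ=295.7° here. β=10.4, B=74.7. -22/2·(1 − cos(π·0.1392)) = -1.0355 → s = 20.9645
seg 4 [285.3°–360°] simple-harmonic, h=-22: θ=339.3° here. β=54, B=74.7. -22/2·(1 − cos(π·0.7229)) = -18.0884 → s = 3.9116
seg 4 [285.3°–360°] simple-harmonic, h=-22: θ=341.6° here. β=56.3, B=74.7. -22/2·(1 − cos(π·0.7537)) = -18.8676 → s = 3.1324
seg 4 [285.3°–360°] simple-harmonic, h=-22: θ=346.7° here. β=61.4, B=74.7. -22/2·(1 − cos(π·0.8220)) = -20.3236 → s = 1.6764

θ=295.7°: 20.9645
θ=339.3°: 3.9116
θ=341.6°: 3.1324
θ=346.7°: 1.6764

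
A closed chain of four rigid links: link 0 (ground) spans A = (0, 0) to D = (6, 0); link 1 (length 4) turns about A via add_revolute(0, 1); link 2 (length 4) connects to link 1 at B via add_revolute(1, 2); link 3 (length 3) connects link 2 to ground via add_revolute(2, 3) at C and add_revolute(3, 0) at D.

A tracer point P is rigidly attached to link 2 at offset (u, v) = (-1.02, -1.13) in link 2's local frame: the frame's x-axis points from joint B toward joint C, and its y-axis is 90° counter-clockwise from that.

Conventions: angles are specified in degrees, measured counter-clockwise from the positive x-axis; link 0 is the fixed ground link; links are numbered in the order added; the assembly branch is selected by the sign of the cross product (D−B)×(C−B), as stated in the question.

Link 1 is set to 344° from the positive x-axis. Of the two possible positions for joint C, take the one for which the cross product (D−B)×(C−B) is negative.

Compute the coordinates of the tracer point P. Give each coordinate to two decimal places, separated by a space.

A=(0,0), D=(6.00,0)
B = A + 4.00·(cos344°, sin344°) = (3.8450, -1.1025)
|BD| = 2.4206
circle(B,4.00) ∩ circle(D,3.00): a=2.6562, h=2.9907
  candidates: C₊=(4.8475,2.7698) cross=7.239; C₋=(7.5720,-2.5552) cross=-7.239
  branch - wants cross < 0 → take C=(7.5720,-2.5552) (cross=-7.239)
ex = (C−B)/|BC| = (0.9317,-0.3632); ey = (0.3632,0.9317)
P = B + -1.02·ex + -1.13·ey = (2.4843,-1.7850)

2.48 -1.78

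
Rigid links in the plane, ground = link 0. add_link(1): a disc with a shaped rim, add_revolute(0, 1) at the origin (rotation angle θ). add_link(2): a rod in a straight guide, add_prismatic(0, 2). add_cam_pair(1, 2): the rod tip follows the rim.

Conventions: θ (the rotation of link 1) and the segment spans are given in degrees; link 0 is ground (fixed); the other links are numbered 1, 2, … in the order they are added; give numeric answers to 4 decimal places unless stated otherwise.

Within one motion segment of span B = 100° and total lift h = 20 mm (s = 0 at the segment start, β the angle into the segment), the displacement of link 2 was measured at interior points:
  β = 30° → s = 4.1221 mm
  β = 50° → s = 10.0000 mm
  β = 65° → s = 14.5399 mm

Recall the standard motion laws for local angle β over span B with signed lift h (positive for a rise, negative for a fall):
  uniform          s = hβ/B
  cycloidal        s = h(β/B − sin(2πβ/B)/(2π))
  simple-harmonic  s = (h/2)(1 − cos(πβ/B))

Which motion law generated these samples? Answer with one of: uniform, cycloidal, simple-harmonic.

candidates at β/B = r: uniform s = h·r (linear in β); cycloidal s = h·(r − sin(2πr)/(2π)); simple-harmonic s = (h/2)(1 − cos(πr))
β=30°: printed 4.1221 | uniform 6.0000, cycloidal 2.9727, simple-harmonic 4.1221
β=50°: printed 10.0000 | uniform 10.0000, cycloidal 10.0000, simple-harmonic 10.0000
β=65°: printed 14.5399 | uniform 13.0000, cycloidal 15.5752, simple-harmonic 14.5399
only one law matches every sample → simple-harmonic

simple-harmonic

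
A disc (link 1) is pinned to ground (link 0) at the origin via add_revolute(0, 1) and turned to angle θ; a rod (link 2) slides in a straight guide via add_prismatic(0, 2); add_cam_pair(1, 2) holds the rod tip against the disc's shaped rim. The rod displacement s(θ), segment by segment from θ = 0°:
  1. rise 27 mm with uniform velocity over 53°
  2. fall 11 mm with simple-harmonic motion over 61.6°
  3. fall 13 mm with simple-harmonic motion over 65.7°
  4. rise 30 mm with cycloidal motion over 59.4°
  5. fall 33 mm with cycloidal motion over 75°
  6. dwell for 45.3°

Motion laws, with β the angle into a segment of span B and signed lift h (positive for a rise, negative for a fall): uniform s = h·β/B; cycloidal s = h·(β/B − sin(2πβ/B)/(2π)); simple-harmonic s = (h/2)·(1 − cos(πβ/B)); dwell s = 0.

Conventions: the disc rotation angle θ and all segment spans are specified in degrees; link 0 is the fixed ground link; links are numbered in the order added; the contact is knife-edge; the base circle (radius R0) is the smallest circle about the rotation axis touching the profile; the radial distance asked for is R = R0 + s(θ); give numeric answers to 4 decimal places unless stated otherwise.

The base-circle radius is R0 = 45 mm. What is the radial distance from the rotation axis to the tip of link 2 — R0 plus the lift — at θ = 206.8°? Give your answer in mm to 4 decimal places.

segment 1 (0° to 53°, uniform, h = 27) is passed completely: s = 0.0000 + (27) = 27.0000
segment 2 (53° to 114.6°, simple-harmonic, h = -11) is passed completely: s = 27.0000 + (-11) = 16.0000
segment 3 (114.6° to 180.3°, simple-harmonic, h = -13) is passed completely: s = 16.0000 + (-13) = 3.0000
θ = 206.8° falls in segment 4 (180.3° to 239.7°, cycloidal, h = 30): β = 206.8 − 180.3 = 26.5°, B = 59.4°; Δs = 30·(0.4461 − sin(2π·0.4461)/(2π)) = 11.7984; s = 3.0000 + 11.7984 = 14.7984
R = R0 + s = 45 + 14.7984 = 59.7984

59.7984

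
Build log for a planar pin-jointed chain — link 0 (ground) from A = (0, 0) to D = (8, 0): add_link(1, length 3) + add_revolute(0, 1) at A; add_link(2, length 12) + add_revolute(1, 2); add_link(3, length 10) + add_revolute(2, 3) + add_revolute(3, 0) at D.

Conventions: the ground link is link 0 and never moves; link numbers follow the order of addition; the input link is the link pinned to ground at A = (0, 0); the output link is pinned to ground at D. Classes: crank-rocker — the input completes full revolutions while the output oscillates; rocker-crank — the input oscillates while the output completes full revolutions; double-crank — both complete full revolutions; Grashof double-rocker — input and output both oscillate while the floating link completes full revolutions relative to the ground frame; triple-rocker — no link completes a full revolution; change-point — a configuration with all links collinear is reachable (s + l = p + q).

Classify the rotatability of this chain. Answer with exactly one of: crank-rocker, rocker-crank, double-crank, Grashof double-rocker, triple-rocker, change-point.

lengths: ground=8, input=3, coupler=12, output=10
sorted: s=3 (shortest), l=12 (longest), p+q=18
s + l = 15 vs p + q = 18
s + l < p + q (Grashof) with shortest = input link → crank-rocker

crank-rocker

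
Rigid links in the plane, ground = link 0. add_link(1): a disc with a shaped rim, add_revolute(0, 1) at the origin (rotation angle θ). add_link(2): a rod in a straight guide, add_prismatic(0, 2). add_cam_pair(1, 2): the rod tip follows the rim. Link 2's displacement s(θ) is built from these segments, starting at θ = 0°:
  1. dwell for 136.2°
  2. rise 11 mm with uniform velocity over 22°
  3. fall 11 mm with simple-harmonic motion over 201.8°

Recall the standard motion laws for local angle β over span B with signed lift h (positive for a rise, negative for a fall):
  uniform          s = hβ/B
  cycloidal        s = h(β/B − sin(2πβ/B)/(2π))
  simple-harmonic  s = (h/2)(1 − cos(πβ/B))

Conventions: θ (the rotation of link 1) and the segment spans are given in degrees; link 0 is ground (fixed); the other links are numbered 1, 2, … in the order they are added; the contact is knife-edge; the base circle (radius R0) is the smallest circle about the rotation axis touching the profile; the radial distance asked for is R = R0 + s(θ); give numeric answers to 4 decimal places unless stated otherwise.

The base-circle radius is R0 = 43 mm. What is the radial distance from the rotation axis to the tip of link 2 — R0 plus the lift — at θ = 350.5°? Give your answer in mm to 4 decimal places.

segment 1 (0° to 136.2°, dwell): s unchanged at 0.0000
segment 2 (136.2° to 158.2°, uniform, h = 11) is passed completely: s = 0.0000 + (11) = 11.0000
θ = 350.5° falls in segment 3 (158.2° to 360°, simple-harmonic, h = -11): β = 350.5 − 158.2 = 192.3°, B = 201.8°; Δs = -11/2·(1 − cos(π·0.9529)) = -10.9400; s = 11.0000 − 10.9400 = 0.0600
R = R0 + s = 43 + 0.0600 = 43.0600

43.0600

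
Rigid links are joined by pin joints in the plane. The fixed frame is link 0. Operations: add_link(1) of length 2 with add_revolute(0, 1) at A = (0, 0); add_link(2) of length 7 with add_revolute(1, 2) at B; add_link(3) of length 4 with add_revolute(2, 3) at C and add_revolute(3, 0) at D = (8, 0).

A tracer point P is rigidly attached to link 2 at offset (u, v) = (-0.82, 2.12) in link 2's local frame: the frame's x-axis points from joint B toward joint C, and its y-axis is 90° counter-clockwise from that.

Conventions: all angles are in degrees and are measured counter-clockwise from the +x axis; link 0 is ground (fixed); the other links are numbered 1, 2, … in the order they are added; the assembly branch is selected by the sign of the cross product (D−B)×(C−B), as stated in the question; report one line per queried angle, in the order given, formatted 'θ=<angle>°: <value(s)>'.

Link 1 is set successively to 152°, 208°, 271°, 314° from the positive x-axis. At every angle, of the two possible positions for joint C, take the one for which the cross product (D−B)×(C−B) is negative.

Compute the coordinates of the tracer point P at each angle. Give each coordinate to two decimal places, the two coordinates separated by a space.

A=(0,0), D=(8.00,0)
θ=152°: B = A + 2.00·(cos152°, sin152°) = (-1.7659, 0.9389)
θ=152°: |BD| = 9.8109
θ=152°: circle(B,7.00) ∩ circle(D,4.00): a=6.5873, h=2.3681
θ=152°:   candidates: C₊=(5.0178,2.6658) cross=23.233; C₋=(4.5645,-2.0487) cross=-23.233
θ=152°:   branch - wants cross < 0 → take C=(4.5645,-2.0487) (cross=-23.233)
θ=152°: ex = (C−B)/|BC| = (0.9043,-0.4268); ey = (0.4268,0.9043)
θ=152°: P = B + -0.82·ex + 2.12·ey = (-1.6026,3.2061)
θ=208°: B = A + 2.00·(cos208°, sin208°) = (-1.7659, -0.9389)
θ=208°: |BD| = 9.8109
θ=208°: circle(B,7.00) ∩ circle(D,4.00): a=6.5873, h=2.3681
θ=208°:   candidates: C₊=(4.5645,2.0487) cross=23.233; C₋=(5.0178,-2.6658) cross=-23.233
θ=208°:   branch - wants cross < 0 → take C=(5.0178,-2.6658) (cross=-23.233)
θ=208°: ex = (C−B)/|BC| = (0.9691,-0.2467); ey = (0.2467,0.9691)
θ=208°: P = B + -0.82·ex + 2.12·ey = (-2.0376,1.3178)
θ=271°: B = A + 2.00·(cos271°, sin271°) = (0.0349, -1.9997)
θ=271°: |BD| = 8.2123
θ=271°: circle(B,7.00) ∩ circle(D,4.00): a=6.1153, h=3.4063
θ=271°:   candidates: C₊=(5.1367,2.7932) cross=27.973; C₋=(6.7956,-3.8144) cross=-27.973
θ=271°:   branch - wants cross < 0 → take C=(6.7956,-3.8144) (cross=-27.973)
θ=271°: ex = (C−B)/|BC| = (0.9658,-0.2592); ey = (0.2592,0.9658)
θ=271°: P = B + -0.82·ex + 2.12·ey = (-0.2075,0.2604)
θ=314°: B = A + 2.00·(cos314°, sin314°) = (1.3893, -1.4387)
θ=314°: |BD| = 6.7654
θ=314°: circle(B,7.00) ∩ circle(D,4.00): a=5.8216, h=3.8871
θ=314°:   candidates: C₊=(6.2512,3.5974) cross=26.298; C₋=(7.9043,-3.9989) cross=-26.298
θ=314°:   branch - wants cross < 0 → take C=(7.9043,-3.9989) (cross=-26.298)
θ=314°: ex = (C−B)/|BC| = (0.9307,-0.3657); ey = (0.3657,0.9307)
θ=314°: P = B + -0.82·ex + 2.12·ey = (1.4015,0.8343)

θ=152°: -1.60 3.21
θ=208°: -2.04 1.32
θ=271°: -0.21 0.26
θ=314°: 1.40 0.83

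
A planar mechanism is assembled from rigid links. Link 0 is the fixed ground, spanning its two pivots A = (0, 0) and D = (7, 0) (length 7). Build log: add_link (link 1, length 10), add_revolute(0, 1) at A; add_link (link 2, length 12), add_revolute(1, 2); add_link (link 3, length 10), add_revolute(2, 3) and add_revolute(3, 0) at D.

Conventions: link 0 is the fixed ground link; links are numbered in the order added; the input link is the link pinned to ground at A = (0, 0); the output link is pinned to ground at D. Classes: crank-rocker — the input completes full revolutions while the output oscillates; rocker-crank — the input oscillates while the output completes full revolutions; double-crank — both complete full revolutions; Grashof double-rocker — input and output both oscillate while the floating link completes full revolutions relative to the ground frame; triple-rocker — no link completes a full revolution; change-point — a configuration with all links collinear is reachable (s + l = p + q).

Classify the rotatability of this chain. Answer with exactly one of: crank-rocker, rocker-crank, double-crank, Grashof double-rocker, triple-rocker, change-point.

lengths: ground=7, input=10, coupler=12, output=10
sorted: s=7 (shortest), l=12 (longest), p+q=20
s + l = 19 vs p + q = 20
s + l < p + q (Grashof) with shortest = ground link → double-crank

double-crank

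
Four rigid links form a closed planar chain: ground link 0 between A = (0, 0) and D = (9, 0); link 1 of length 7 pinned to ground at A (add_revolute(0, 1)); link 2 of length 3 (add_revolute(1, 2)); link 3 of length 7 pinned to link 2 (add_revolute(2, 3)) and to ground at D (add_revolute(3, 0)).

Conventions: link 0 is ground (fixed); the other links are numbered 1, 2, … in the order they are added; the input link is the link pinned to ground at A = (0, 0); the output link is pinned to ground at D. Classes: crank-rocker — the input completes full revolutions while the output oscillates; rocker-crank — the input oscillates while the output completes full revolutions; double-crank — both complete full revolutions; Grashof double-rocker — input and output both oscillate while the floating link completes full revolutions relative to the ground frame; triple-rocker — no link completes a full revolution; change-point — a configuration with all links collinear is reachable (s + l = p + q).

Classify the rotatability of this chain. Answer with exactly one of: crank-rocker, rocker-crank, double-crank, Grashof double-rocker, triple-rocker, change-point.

lengths: ground=9, input=7, coupler=3, output=7
sorted: s=3 (shortest), l=9 (longest), p+q=14
s + l = 12 vs p + q = 14
s + l < p + q (Grashof) with shortest = coupler link → Grashof double-rocker

Grashof double-rocker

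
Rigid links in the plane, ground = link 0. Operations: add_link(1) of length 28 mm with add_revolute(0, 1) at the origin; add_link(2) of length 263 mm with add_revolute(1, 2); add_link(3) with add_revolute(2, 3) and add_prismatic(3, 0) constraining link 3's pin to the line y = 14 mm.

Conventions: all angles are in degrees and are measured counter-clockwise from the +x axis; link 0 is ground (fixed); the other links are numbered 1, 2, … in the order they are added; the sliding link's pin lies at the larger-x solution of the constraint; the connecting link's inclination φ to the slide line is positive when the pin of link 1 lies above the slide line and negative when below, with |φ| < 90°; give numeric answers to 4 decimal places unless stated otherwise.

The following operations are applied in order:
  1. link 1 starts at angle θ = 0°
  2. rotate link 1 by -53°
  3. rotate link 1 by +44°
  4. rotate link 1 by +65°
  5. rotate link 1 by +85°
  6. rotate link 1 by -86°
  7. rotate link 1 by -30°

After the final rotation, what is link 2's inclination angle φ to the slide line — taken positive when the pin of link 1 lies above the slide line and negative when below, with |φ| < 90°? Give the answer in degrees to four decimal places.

geometry: r = 28 mm, L = 263 mm, e = 14 mm; θ starts at 0°
rotate link 1 by -53°: θ ← 0° -53° = -53°
rotate link 1 by +44°: θ ← -53° +44° = -9°
rotate link 1 by +65°: θ ← -9° +65° = 56°
rotate link 1 by +85°: θ ← 56° +85° = 141°
rotate link 1 by -86°: θ ← 141° -86° = 55°
rotate link 1 by -30°: θ ← 55° -30° = 25°
h = r sin θ − e = 11.833311 − 14 = -2.166689
sin φ = h / L = -2.166689 / 263 = -0.00823836
φ = arcsin(-0.00823836) = -0.472029°

-0.4720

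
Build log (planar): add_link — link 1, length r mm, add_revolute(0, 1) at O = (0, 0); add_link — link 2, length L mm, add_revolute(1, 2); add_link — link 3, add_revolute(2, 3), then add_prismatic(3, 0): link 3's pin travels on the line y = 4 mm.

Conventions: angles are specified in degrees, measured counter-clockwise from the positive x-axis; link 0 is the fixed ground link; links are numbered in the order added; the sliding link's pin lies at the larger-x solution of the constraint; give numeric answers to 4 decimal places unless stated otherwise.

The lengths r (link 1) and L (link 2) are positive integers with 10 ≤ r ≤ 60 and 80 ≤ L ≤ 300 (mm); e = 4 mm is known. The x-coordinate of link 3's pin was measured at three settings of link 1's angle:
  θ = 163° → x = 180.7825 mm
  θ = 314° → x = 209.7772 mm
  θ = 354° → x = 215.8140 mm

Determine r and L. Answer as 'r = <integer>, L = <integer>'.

constraint per measurement: (x − r cos θ)² + (r sin θ − e)² = L²
subtracting the θ₁ and θ₂ equations cancels the r² and L² terms:
r = (x₁² − x₂²) / (2[(x₁cos θ₁ + e sin θ₁) − (x₂cos θ₂ + e sin θ₂)]) = 18.0000 → r = 18
L² = (x₁ − r cos θ₁)² + (r sin θ₁ − e)² = 39204.0047 → L = 198.0000 → L = 198
check at θ₃=354°: x = 215.8140 (printed 215.8140) ✓

r = 18, L = 198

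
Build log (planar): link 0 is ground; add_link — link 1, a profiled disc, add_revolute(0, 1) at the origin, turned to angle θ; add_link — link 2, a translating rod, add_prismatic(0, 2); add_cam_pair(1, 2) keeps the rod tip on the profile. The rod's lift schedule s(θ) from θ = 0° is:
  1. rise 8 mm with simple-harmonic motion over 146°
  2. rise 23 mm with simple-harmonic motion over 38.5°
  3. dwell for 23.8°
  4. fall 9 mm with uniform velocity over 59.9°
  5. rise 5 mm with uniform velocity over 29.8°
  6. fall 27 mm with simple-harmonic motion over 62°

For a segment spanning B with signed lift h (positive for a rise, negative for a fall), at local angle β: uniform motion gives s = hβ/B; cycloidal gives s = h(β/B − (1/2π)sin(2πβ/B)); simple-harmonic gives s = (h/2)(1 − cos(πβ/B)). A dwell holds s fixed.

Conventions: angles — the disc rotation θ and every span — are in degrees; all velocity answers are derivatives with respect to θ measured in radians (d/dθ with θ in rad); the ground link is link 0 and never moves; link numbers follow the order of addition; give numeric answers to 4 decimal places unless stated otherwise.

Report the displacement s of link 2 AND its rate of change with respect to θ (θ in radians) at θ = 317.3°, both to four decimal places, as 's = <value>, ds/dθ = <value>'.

seg 1 [0°–146°] simple-harmonic, h=8: full span → s += 8 → s = 8.0000
seg 2 [146°–184.5°] simple-harmonic, h=23: full span → s += 23 → s = 31.0000
seg 3 [184.5°–208.3°] dwell: s stays 31.0000
seg 4 [208.3°–268.2°] uniform, h=-9: full span → s += -9 → s = 22.0000
seg 5 [268.2°–298°] uniform, h=5: full span → s += 5 → s = 27.0000
seg 6 [298°–360°] simple-harmonic, h=-27: θ=317.3° here. β=19.3, B=62. -27/2·(1 − cos(π·0.3113)) = -5.9572 → s = 21.0428
velocity in seg [298°–360°] (simple-harmonic), θ in radians: β = 19.3° = 0.3368 rad, B = 62° = 1.0821 rad; ds/dθ = (πh/(2B)) sin(πβ/B) = (π·(-27)/(2·1.0821)) sin(π·0.3113) = -32.505258 mm/rad

s = 21.0428, ds/dθ = -32.5053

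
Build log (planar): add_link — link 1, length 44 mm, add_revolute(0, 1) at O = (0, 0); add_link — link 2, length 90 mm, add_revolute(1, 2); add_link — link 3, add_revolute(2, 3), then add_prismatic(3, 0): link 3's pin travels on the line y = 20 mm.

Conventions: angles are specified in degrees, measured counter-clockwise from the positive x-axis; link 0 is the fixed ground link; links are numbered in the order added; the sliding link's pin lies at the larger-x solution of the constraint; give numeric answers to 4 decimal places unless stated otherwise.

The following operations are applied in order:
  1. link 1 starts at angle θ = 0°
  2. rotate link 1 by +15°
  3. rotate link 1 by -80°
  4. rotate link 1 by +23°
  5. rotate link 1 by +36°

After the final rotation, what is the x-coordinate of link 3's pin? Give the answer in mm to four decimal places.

geometry: r = 44 mm, L = 90 mm, e = 20 mm; θ starts at 0°
rotate link 1 by +15°: θ ← 0° +15° = 15°
rotate link 1 by -80°: θ ← 15° -80° = -65°
rotate link 1 by +23°: θ ← -65° +23° = -42°
rotate link 1 by +36°: θ ← -42° +36° = -6°
crank pin P = (r cos θ, r sin θ) = (43.758963, -4.599252)
h = r sin θ − e = -4.599252 − 20 = -24.599252
x = r cos θ + √(L² − h²) = 43.758963 + 86.572956 = 130.331920

130.3319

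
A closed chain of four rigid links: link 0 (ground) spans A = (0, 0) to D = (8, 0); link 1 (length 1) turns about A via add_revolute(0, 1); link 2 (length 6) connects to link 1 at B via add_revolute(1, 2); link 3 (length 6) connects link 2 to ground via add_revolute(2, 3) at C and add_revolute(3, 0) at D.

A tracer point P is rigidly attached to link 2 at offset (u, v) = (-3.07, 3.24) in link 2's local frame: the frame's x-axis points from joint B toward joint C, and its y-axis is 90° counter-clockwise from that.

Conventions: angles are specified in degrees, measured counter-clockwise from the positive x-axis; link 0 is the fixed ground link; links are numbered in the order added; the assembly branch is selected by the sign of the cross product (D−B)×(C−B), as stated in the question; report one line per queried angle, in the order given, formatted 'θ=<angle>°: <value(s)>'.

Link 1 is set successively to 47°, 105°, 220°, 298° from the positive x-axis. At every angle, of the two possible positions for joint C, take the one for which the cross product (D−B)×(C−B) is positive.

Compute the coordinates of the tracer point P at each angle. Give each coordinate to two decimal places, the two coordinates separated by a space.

A=(0,0), D=(8.00,0)
θ=47°: B = A + 1.00·(cos47°, sin47°) = (0.6820, 0.7314)
θ=47°: |BD| = 7.3545
θ=47°: circle(B,6.00) ∩ circle(D,6.00): a=3.6772, h=4.7411
θ=47°:   candidates: C₊=(4.8125,5.0833) cross=34.868; C₋=(3.8695,-4.3519) cross=-34.868
θ=47°:   branch + wants cross > 0 → take C=(4.8125,5.0833) (cross=34.868)
θ=47°: ex = (C−B)/|BC| = (0.6884,0.7253); ey = (-0.7253,0.6884)
θ=47°: P = B + -3.07·ex + 3.24·ey = (-3.7815,0.7351)
θ=105°: B = A + 1.00·(cos105°, sin105°) = (-0.2588, 0.9659)
θ=105°: |BD| = 8.3151
θ=105°: circle(B,6.00) ∩ circle(D,6.00): a=4.1576, h=4.3261
θ=105°:   candidates: C₊=(4.3731,4.7797) cross=35.972; C₋=(3.3681,-3.8138) cross=-35.972
θ=105°:   branch + wants cross > 0 → take C=(4.3731,4.7797) (cross=35.972)
θ=105°: ex = (C−B)/|BC| = (0.7720,0.6356); ey = (-0.6356,0.7720)
θ=105°: P = B + -3.07·ex + 3.24·ey = (-4.6883,1.5158)
θ=220°: B = A + 1.00·(cos220°, sin220°) = (-0.7660, -0.6428)
θ=220°: |BD| = 8.7896
θ=220°: circle(B,6.00) ∩ circle(D,6.00): a=4.3948, h=4.0848
θ=220°:   candidates: C₊=(3.3183,3.7525) cross=35.904; C₋=(3.9157,-4.3953) cross=-35.904
θ=220°:   branch + wants cross > 0 → take C=(3.3183,3.7525) (cross=35.904)
θ=220°: ex = (C−B)/|BC| = (0.6807,0.7325); ey = (-0.7325,0.6807)
θ=220°: P = B + -3.07·ex + 3.24·ey = (-5.2293,-0.6862)
θ=298°: B = A + 1.00·(cos298°, sin298°) = (0.4695, -0.8829)
θ=298°: |BD| = 7.5821
θ=298°: circle(B,6.00) ∩ circle(D,6.00): a=3.7911, h=4.6506
θ=298°:   candidates: C₊=(3.6932,4.1775) cross=35.261; C₋=(4.7763,-5.0604) cross=-35.261
θ=298°:   branch + wants cross > 0 → take C=(3.6932,4.1775) (cross=35.261)
θ=298°: ex = (C−B)/|BC| = (0.5373,0.8434); ey = (-0.8434,0.5373)
θ=298°: P = B + -3.07·ex + 3.24·ey = (-3.9126,-1.7314)

θ=47°: -3.78 0.74
θ=105°: -4.69 1.52
θ=220°: -5.23 -0.69
θ=298°: -3.91 -1.73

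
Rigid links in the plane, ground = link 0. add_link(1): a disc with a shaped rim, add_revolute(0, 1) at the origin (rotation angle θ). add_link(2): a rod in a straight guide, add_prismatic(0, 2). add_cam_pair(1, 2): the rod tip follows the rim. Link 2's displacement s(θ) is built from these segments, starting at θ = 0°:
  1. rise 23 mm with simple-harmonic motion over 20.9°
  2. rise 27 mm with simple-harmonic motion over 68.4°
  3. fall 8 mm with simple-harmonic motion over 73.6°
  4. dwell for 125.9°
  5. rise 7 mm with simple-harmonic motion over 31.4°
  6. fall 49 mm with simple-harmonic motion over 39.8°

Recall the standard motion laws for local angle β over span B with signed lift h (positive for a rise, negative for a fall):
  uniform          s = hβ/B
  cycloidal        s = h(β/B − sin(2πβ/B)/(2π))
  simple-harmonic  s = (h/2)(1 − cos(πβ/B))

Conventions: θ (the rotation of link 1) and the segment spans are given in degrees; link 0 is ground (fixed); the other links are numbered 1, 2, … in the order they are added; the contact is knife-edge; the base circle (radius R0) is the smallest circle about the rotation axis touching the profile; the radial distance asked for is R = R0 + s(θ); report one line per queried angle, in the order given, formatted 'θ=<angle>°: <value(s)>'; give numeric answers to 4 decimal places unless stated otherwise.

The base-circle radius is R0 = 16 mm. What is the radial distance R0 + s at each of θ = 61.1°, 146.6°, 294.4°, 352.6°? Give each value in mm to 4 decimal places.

segment 1 (0° to 20.9°, simple-harmonic, h = 23) is passed completely: s = 0.0000 + (23) = 23.0000
θ = 61.1° falls in segment 2 (20.9° to 89.3°, simple-harmonic, h = 27): β = 61.1 − 20.9 = 40.2°, B = 68.4°; Δs = 27/2·(1 − cos(π·0.5877)) = 17.1734; s = 23.0000 + 17.1734 = 40.1734
segment 2 (20.9° to 89.3°, simple-harmonic, h = 27) is passed completely: s = 23.0000 + (27) = 50.0000
θ = 146.6° falls in segment 3 (89.3° to 162.9°, simple-harmonic, h = -8): β = 146.6 − 89.3 = 57.3°, B = 73.6°; Δs = -8/2·(1 − cos(π·0.7785)) = -7.0703; s = 50.0000 − 7.0703 = 42.9297
segment 3 (89.3° to 162.9°, simple-harmonic, h = -8) is passed completely: s = 50.0000 + (-8) = 42.0000
segment 4 (162.9° to 288.8°, dwell): s unchanged at 42.0000
θ = 294.4° falls in segment 5 (288.8° to 320.2°, simple-harmonic, h = 7): β = 294.4 − 288.8 = 5.6°, B = 31.4°; Δs = 7/2·(1 − cos(π·0.1783)) = 0.5351; s = 42.0000 + 0.5351 = 42.5351
segment 5 (288.8° to 320.2°, simple-harmonic, h = 7) is passed completely: s = 42.0000 + (7) = 49.0000
θ = 352.6° falls in segment 6 (320.2° to 360°, simple-harmonic, h = -49): β = 352.6 − 320.2 = 32.4°, B = 39.8°; Δs = -49/2·(1 − cos(π·0.8141)) = -44.9379; s = 49.0000 − 44.9379 = 4.0621
θ=61.1°: R = R0 + s = 16 + 40.1734 = 56.1734
θ=146.6°: R = R0 + s = 16 + 42.9297 = 58.9297
θ=294.4°: R = R0 + s = 16 + 42.5351 = 58.5351
θ=352.6°: R = R0 + s = 16 + 4.0621 = 20.0621

θ=61.1°: 56.1734
θ=146.6°: 58.9297
θ=294.4°: 58.5351
θ=352.6°: 20.0621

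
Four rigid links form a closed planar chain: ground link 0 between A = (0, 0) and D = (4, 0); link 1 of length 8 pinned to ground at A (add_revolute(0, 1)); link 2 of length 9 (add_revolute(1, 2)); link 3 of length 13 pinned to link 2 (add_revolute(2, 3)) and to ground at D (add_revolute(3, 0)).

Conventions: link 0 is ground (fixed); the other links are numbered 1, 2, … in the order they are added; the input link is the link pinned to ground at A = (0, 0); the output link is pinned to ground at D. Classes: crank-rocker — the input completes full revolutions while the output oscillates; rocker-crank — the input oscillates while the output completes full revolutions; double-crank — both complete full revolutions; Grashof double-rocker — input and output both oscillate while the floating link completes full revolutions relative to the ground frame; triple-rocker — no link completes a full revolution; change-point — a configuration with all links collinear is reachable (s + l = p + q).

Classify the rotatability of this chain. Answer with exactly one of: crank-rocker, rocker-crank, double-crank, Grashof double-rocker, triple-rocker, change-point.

lengths: ground=4, input=8, coupler=9, output=13
sorted: s=4 (shortest), l=13 (longest), p+q=17
s + l = 17 vs p + q = 17
s + l = p + q → change-point (collinear configuration reachable)

change-point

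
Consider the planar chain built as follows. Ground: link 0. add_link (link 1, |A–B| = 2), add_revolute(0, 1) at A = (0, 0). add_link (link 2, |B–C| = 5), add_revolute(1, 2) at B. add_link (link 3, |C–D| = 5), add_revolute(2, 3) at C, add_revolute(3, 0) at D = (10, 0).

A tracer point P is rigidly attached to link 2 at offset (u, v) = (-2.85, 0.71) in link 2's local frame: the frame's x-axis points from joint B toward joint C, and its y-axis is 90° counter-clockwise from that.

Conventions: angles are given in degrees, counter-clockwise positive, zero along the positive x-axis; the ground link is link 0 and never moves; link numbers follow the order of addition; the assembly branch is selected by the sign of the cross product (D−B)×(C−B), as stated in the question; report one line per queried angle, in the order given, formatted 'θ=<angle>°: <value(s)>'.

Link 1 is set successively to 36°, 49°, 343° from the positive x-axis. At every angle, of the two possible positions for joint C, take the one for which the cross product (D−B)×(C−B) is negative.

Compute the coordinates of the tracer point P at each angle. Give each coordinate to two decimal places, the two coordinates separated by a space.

A=(0,0), D=(10.00,0)
θ=36°: B = A + 2.00·(cos36°, sin36°) = (1.6180, 1.1756)
θ=36°: |BD| = 8.4640
θ=36°: circle(B,5.00) ∩ circle(D,5.00): a=4.2320, h=2.6627
θ=36°:   candidates: C₊=(6.1788,3.2247) cross=22.537; C₋=(5.4392,-2.0491) cross=-22.537
θ=36°:   branch - wants cross < 0 → take C=(5.4392,-2.0491) (cross=-22.537)
θ=36°: ex = (C−B)/|BC| = (0.7642,-0.6449); ey = (0.6449,0.7642)
θ=36°: P = B + -2.85·ex + 0.71·ey = (-0.1021,3.5563)
θ=49°: B = A + 2.00·(cos49°, sin49°) = (1.3121, 1.5094)
θ=49°: |BD| = 8.8180
θ=49°: circle(B,5.00) ∩ circle(D,5.00): a=4.4090, h=2.3581
θ=49°:   candidates: C₊=(6.0597,3.0780) cross=20.794; C₋=(5.2524,-1.5686) cross=-20.794
θ=49°:   branch - wants cross < 0 → take C=(5.2524,-1.5686) (cross=-20.794)
θ=49°: ex = (C−B)/|BC| = (0.7881,-0.6156); ey = (0.6156,0.7881)
θ=49°: P = B + -2.85·ex + 0.71·ey = (-0.4968,3.8234)
θ=343°: B = A + 2.00·(cos343°, sin343°) = (1.9126, -0.5847)
θ=343°: |BD| = 8.1085
θ=343°: circle(B,5.00) ∩ circle(D,5.00): a=4.0543, h=2.9263
θ=343°:   candidates: C₊=(5.7453,2.6263) cross=23.728; C₋=(6.1673,-3.2110) cross=-23.728
θ=343°:   branch - wants cross < 0 → take C=(6.1673,-3.2110) (cross=-23.728)
θ=343°: ex = (C−B)/|BC| = (0.8509,-0.5253); ey = (0.5253,0.8509)
θ=343°: P = B + -2.85·ex + 0.71·ey = (-0.1397,1.5164)

θ=36°: -0.10 3.56
θ=49°: -0.50 3.82
θ=343°: -0.14 1.52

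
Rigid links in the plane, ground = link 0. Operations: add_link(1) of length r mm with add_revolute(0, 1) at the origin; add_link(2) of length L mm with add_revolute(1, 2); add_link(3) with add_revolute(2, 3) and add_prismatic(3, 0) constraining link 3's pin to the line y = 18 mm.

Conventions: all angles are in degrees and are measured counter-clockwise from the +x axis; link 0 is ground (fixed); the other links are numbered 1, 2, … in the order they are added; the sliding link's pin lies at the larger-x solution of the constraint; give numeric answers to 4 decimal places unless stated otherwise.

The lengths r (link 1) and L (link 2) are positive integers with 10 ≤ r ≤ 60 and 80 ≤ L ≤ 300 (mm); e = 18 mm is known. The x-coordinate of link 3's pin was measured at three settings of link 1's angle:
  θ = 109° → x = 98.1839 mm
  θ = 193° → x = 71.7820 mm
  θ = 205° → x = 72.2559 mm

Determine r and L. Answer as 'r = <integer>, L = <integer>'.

constraint per measurement: (x − r cos θ)² + (r sin θ − e)² = L²
subtracting the θ₁ and θ₂ equations cancels the r² and L² terms:
r = (x₁² − x₂²) / (2[(x₁cos θ₁ + e sin θ₁) − (x₂cos θ₂ + e sin θ₂)]) = 37.9999 → r = 38
L² = (x₁ − r cos θ₁)² + (r sin θ₁ − e)² = 12543.9907 → L = 112.0000 → L = 112
check at θ₃=205°: x = 72.2559 (printed 72.2559) ✓

r = 38, L = 112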